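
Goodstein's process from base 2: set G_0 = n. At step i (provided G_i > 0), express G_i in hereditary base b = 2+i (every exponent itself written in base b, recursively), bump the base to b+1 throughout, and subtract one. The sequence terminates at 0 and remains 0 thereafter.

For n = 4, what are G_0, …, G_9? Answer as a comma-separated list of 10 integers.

4, 26, 41, 60, 83, 109, 139, 173, 211, 253

base 2: 4 = 2^2; at 3: 3^3 = 27; next = 26
base 3: 26 = 2·3^2 + 2·3 + 2; at 4: 2·4^2 + 2·4 + 2 = 42; next = 41
base 4: 41 = 2·4^2 + 2·4 + 1; at 5: 2·5^2 + 2·5 + 1 = 61; next = 60
base 5: 60 = 2·5^2 + 2·5; at 6: 2·6^2 + 2·6 = 84; next = 83
base 6: 83 = 2·6^2 + 6 + 5; at 7: 2·7^2 + 7 + 5 = 110; next = 109
base 7: 109 = 2·7^2 + 7 + 4; at 8: 2·8^2 + 8 + 4 = 140; next = 139
base 8: 139 = 2·8^2 + 8 + 3; at 9: 2·9^2 + 9 + 3 = 174; next = 173
base 9: 173 = 2·9^2 + 9 + 2; at 10: 2·10^2 + 10 + 2 = 212; next = 211
base 10: 211 = 2·10^2 + 10 + 1; at 11: 2·11^2 + 11 + 1 = 254; next = 253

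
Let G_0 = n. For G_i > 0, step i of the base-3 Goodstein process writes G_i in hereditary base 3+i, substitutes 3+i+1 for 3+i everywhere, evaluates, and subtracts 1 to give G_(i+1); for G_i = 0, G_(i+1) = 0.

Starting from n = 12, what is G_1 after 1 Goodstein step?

i=0: 12 = 3^2 + 3 (b=3); 3→4: 4^2 + 4 = 20; 20−1 = 19
i=1: 19 = 4^2 + 3 (b=4); 4→5: 5^2 + 3 = 28; 28−1 = 27

19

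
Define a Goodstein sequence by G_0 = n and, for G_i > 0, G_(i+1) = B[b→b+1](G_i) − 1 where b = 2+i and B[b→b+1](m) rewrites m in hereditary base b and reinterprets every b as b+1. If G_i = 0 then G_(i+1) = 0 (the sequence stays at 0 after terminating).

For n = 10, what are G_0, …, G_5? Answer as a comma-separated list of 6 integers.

(0) 10|_2 = 2^(2 + 1) + 2 ↦ 3^(3 + 1) + 3|_3 = 84 ⇒ 83
(1) 83|_3 = 3^(3 + 1) + 2 ↦ 4^(4 + 1) + 2|_4 = 1026 ⇒ 1025
(2) 1025|_4 = 4^(4 + 1) + 1 ↦ 5^(5 + 1) + 1|_5 = 15626 ⇒ 15625
(3) 15625|_5 = 5^(5 + 1) ↦ 6^(6 + 1)|_6 = 279936 ⇒ 279935
(4) 279935|_6 = 5·6^6 + 5·6^5 + 5·6^4 + 5·6^3 + 5·6^2 + 5·6 + 5 ↦ 5·7^7 + 5·7^5 + 5·7^4 + 5·7^3 + 5·7^2 + 5·7 + 5|_7 = 4215755 ⇒ 4215754

10, 83, 1025, 15625, 279935, 4215754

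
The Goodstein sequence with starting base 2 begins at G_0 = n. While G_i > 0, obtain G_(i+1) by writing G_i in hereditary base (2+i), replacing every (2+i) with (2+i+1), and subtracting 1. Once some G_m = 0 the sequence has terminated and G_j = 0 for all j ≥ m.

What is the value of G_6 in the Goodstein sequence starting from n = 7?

[0] 7 ≡ 2^2 + 2 + 1 (base 2). Lift 3: 31. −1: 30.
[1] 30 ≡ 3^3 + 3 (base 3). Lift 4: 260. −1: 259.
[2] 259 ≡ 4^4 + 3 (base 4). Lift 5: 3128. −1: 3127.
[3] 3127 ≡ 5^5 + 2 (base 5). Lift 6: 46658. −1: 46657.
[4] 46657 ≡ 6^6 + 1 (base 6). Lift 7: 823544. −1: 823543.
[5] 823543 ≡ 7^7 (base 7). Lift 8: 16777216. −1: 16777215.

16777215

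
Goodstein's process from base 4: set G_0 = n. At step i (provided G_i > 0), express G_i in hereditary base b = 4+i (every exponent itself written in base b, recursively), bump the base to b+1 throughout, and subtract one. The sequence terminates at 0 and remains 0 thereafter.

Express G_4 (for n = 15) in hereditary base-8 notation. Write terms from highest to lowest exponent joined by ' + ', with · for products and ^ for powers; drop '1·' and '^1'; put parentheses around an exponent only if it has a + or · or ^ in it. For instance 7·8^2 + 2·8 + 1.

G_0=15  [base 4] 3·4 + 3  →[4↦5]→  3·5 + 3 = 18  −1 ⇒ G_1=17
G_1=17  [base 5] 3·5 + 2  →[5↦6]→  3·6 + 2 = 20  −1 ⇒ G_2=19
G_2=19  [base 6] 3·6 + 1  →[6↦7]→  3·7 + 1 = 22  −1 ⇒ G_3=21
G_3=21  [base 7] 3·7  →[7↦8]→  3·8 = 24  −1 ⇒ G_4=23
G_4=23  [base 8] 2·8 + 7  →[8↦9]→  2·9 + 7 = 25  −1 ⇒ G_5=24

2·8 + 7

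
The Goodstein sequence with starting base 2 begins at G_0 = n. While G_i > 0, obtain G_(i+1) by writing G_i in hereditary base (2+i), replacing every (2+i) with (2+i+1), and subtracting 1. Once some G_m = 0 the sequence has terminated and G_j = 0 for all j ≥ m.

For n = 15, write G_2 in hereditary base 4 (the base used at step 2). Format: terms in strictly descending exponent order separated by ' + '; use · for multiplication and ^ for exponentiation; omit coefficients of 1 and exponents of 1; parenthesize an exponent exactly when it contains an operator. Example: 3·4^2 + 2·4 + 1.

(0) 15|_2 = 2^(2 + 1) + 2^2 + 2 + 1 ↦ 3^(3 + 1) + 3^3 + 3 + 1|_3 = 112 ⇒ 111
(1) 111|_3 = 3^(3 + 1) + 3^3 + 3 ↦ 4^(4 + 1) + 4^4 + 4|_4 = 1284 ⇒ 1283
(2) 1283|_4 = 4^(4 + 1) + 4^4 + 3 ↦ 5^(5 + 1) + 5^5 + 3|_5 = 18753 ⇒ 18752

4^(4 + 1) + 4^4 + 3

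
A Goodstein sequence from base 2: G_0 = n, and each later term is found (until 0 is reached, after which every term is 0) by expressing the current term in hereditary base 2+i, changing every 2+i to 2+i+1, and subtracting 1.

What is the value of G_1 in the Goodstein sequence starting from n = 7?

i=0: 7 = 2^2 + 2 + 1 (b=2); 2→3: 3^3 + 3 + 1 = 31; 31−1 = 30
i=1: 30 = 3^3 + 3 (b=3); 3→4: 4^4 + 4 = 260; 260−1 = 259

30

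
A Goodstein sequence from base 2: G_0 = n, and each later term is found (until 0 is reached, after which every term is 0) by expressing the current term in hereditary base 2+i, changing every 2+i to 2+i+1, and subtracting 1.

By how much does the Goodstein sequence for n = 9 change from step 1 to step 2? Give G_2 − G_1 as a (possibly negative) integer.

942

G_0=9  [base 2] 2^(2 + 1) + 1  →[2↦3]→  3^(3 + 1) + 1 = 82  −1 ⇒ G_1=81
G_1=81  [base 3] 3^(3 + 1)  →[3↦4]→  4^(4 + 1) = 1024  −1 ⇒ G_2=1023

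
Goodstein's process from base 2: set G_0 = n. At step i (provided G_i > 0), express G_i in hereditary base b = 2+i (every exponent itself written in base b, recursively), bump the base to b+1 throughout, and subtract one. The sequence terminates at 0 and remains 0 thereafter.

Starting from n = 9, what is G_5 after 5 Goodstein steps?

G_0=9  [base 2] 2^(2 + 1) + 1  →[2↦3]→  3^(3 + 1) + 1 = 82  −1 ⇒ G_1=81
G_1=81  [base 3] 3^(3 + 1)  →[3↦4]→  4^(4 + 1) = 1024  −1 ⇒ G_2=1023
G_2=1023  [base 4] 3·4^4 + 3·4^3 + 3·4^2 + 3·4 + 3  →[4↦5]→  3·5^5 + 3·5^3 + 3·5^2 + 3·5 + 3 = 9843  −1 ⇒ G_3=9842
G_3=9842  [base 5] 3·5^5 + 3·5^3 + 3·5^2 + 3·5 + 2  →[5↦6]→  3·6^6 + 3·6^3 + 3·6^2 + 3·6 + 2 = 140744  −1 ⇒ G_4=140743
G_4=140743  [base 6] 3·6^6 + 3·6^3 + 3·6^2 + 3·6 + 1  →[6↦7]→  3·7^7 + 3·7^3 + 3·7^2 + 3·7 + 1 = 2471827  −1 ⇒ G_5=2471826

2471826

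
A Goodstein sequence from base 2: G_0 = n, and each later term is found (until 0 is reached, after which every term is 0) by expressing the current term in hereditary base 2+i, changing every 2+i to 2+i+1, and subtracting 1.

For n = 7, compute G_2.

[0] 7 ≡ 2^2 + 2 + 1 (base 2). Lift 3: 31. −1: 30.
[1] 30 ≡ 3^3 + 3 (base 3). Lift 4: 260. −1: 259.
[2] 259 ≡ 4^4 + 3 (base 4). Lift 5: 3128. −1: 3127.

259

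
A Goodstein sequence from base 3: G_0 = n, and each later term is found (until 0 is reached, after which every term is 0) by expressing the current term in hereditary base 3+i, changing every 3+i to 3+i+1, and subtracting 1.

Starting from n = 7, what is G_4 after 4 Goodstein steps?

9

step 0: 7 = 2·3 + 1; sub 4 for 3: 2·4 + 1; = 9; G_1 = 9−1 = 8
step 1: 8 = 2·4; sub 5 for 4: 2·5; = 10; G_2 = 10−1 = 9
step 2: 9 = 5 + 4; sub 6 for 5: 6 + 4; = 10; G_3 = 10−1 = 9
step 3: 9 = 6 + 3; sub 7 for 6: 7 + 3; = 10; G_4 = 10−1 = 9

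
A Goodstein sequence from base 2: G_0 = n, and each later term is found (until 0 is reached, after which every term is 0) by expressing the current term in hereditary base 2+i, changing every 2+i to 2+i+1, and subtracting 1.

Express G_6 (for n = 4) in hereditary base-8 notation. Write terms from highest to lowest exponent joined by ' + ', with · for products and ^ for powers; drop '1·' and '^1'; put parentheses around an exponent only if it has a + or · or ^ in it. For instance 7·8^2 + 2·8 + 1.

2·8^2 + 8 + 3

4 —HB2→ 2^2 —bump→ 3^3 = 27 —(−1)→ 26
26 —HB3→ 2·3^2 + 2·3 + 2 —bump→ 2·4^2 + 2·4 + 2 = 42 —(−1)→ 41
41 —HB4→ 2·4^2 + 2·4 + 1 —bump→ 2·5^2 + 2·5 + 1 = 61 —(−1)→ 60
60 —HB5→ 2·5^2 + 2·5 —bump→ 2·6^2 + 2·6 = 84 —(−1)→ 83
83 —HB6→ 2·6^2 + 6 + 5 —bump→ 2·7^2 + 7 + 5 = 110 —(−1)→ 109
109 —HB7→ 2·7^2 + 7 + 4 —bump→ 2·8^2 + 8 + 4 = 140 —(−1)→ 139
139 —HB8→ 2·8^2 + 8 + 3 —bump→ 2·9^2 + 9 + 3 = 174 —(−1)→ 173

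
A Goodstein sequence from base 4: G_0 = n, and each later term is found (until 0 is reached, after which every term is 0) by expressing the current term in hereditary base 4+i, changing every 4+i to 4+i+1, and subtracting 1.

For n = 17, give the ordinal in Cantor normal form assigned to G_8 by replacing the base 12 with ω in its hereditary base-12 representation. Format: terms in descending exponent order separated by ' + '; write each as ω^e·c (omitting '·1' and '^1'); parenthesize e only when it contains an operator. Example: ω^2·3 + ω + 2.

ω·4 + 11

17 —HB4→ 4^2 + 1 —bump→ 5^2 + 1 = 26 —(−1)→ 25
25 —HB5→ 5^2 —bump→ 6^2 = 36 —(−1)→ 35
35 —HB6→ 5·6 + 5 —bump→ 5·7 + 5 = 40 —(−1)→ 39
39 —HB7→ 5·7 + 4 —bump→ 5·8 + 4 = 44 —(−1)→ 43
43 —HB8→ 5·8 + 3 —bump→ 5·9 + 3 = 48 —(−1)→ 47
47 —HB9→ 5·9 + 2 —bump→ 5·10 + 2 = 52 —(−1)→ 51
51 —HB10→ 5·10 + 1 —bump→ 5·11 + 1 = 56 —(−1)→ 55
55 —HB11→ 5·11 —bump→ 5·12 = 60 —(−1)→ 59
59 —HB12→ 4·12 + 11 —bump→ 4·13 + 11 = 63 —(−1)→ 62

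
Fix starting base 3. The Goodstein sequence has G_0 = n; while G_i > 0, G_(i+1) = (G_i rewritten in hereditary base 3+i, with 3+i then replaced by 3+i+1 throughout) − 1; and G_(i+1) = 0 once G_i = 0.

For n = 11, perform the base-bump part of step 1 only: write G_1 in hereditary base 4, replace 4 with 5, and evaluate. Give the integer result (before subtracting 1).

26

base 3: 11 = 3^2 + 2; at 4: 4^2 + 2 = 18; next = 17
base 4: 17 = 4^2 + 1; at 5: 5^2 + 1 = 26; next = 25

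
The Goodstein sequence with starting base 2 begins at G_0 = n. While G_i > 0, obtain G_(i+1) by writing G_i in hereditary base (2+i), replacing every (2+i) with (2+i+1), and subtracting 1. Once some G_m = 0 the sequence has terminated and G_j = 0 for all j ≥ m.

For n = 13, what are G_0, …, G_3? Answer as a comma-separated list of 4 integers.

13, 108, 1279, 16092

(0) 13|_2 = 2^(2 + 1) + 2^2 + 1 ↦ 3^(3 + 1) + 3^3 + 1|_3 = 109 ⇒ 108
(1) 108|_3 = 3^(3 + 1) + 3^3 ↦ 4^(4 + 1) + 4^4|_4 = 1280 ⇒ 1279
(2) 1279|_4 = 4^(4 + 1) + 3·4^3 + 3·4^2 + 3·4 + 3 ↦ 5^(5 + 1) + 3·5^3 + 3·5^2 + 3·5 + 3|_5 = 16093 ⇒ 16092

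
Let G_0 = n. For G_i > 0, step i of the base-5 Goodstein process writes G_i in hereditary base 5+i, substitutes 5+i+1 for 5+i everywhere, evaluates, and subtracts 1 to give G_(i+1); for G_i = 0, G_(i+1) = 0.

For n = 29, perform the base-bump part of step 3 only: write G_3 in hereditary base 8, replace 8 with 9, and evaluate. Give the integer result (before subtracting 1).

82

G_0=29  [base 5] 5^2 + 4  →[5↦6]→  6^2 + 4 = 40  −1 ⇒ G_1=39
G_1=39  [base 6] 6^2 + 3  →[6↦7]→  7^2 + 3 = 52  −1 ⇒ G_2=51
G_2=51  [base 7] 7^2 + 2  →[7↦8]→  8^2 + 2 = 66  −1 ⇒ G_3=65
G_3=65  [base 8] 8^2 + 1  →[8↦9]→  9^2 + 1 = 82  −1 ⇒ G_4=81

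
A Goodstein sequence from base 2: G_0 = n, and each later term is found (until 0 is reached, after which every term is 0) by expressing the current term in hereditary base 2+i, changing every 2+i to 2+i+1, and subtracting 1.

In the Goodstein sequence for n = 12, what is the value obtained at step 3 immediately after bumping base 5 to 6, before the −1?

280020

step 0: 12 = 2^(2 + 1) + 2^2; sub 3 for 2: 3^(3 + 1) + 3^3; = 108; G_1 = 108−1 = 107
step 1: 107 = 3^(3 + 1) + 2·3^2 + 2·3 + 2; sub 4 for 3: 4^(4 + 1) + 2·4^2 + 2·4 + 2; = 1066; G_2 = 1066−1 = 1065
step 2: 1065 = 4^(4 + 1) + 2·4^2 + 2·4 + 1; sub 5 for 4: 5^(5 + 1) + 2·5^2 + 2·5 + 1; = 15686; G_3 = 15686−1 = 15685
step 3: 15685 = 5^(5 + 1) + 2·5^2 + 2·5; sub 6 for 5: 6^(6 + 1) + 2·6^2 + 2·6; = 280020; G_4 = 280020−1 = 280019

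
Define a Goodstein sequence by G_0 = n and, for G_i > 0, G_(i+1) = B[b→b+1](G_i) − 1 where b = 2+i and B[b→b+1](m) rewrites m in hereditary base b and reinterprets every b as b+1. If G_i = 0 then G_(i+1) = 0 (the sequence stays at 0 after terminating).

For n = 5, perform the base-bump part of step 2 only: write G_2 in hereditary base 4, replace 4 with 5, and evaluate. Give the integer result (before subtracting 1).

G_0=5  [base 2] 2^2 + 1  →[2↦3]→  3^3 + 1 = 28  −1 ⇒ G_1=27
G_1=27  [base 3] 3^3  →[3↦4]→  4^4 = 256  −1 ⇒ G_2=255
G_2=255  [base 4] 3·4^3 + 3·4^2 + 3·4 + 3  →[4↦5]→  3·5^3 + 3·5^2 + 3·5 + 3 = 468  −1 ⇒ G_3=467

468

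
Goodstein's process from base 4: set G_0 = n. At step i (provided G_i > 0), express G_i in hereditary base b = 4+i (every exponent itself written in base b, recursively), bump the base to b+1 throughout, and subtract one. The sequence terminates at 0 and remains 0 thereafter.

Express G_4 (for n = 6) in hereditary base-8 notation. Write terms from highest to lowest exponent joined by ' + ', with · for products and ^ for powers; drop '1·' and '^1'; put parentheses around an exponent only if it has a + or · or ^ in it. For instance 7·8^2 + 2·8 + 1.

5

6 —HB4→ 4 + 2 —bump→ 5 + 2 = 7 —(−1)→ 6
6 —HB5→ 5 + 1 —bump→ 6 + 1 = 7 —(−1)→ 6
6 —HB6→ 6 —bump→ 7 = 7 —(−1)→ 6
6 —HB7→ 6 —bump→ 6 = 6 —(−1)→ 5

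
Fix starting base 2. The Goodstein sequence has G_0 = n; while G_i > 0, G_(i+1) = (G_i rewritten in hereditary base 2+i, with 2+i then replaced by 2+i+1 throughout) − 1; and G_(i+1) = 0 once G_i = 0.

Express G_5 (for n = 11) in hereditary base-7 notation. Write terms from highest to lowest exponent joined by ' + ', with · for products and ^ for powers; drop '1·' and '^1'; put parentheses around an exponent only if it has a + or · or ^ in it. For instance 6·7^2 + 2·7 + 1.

7^(7 + 1)

G_0 = 11. HB_2(11) = 2^(2 + 1) + 2 + 1. Bump = 85. G_1 = 84.
G_1 = 84. HB_3(84) = 3^(3 + 1) + 3. Bump = 1028. G_2 = 1027.
G_2 = 1027. HB_4(1027) = 4^(4 + 1) + 3. Bump = 15628. G_3 = 15627.
G_3 = 15627. HB_5(15627) = 5^(5 + 1) + 2. Bump = 279938. G_4 = 279937.
G_4 = 279937. HB_6(279937) = 6^(6 + 1) + 1. Bump = 5764802. G_5 = 5764801.
G_5 = 5764801. HB_7(5764801) = 7^(7 + 1). Bump = 134217728. G_6 = 134217727.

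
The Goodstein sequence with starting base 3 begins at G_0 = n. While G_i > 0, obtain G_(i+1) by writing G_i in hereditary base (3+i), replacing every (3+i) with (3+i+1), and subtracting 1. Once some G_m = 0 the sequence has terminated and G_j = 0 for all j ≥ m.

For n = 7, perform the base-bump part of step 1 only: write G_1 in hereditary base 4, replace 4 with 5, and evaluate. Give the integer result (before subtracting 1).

i=0: 7 = 2·3 + 1 (b=3); 3→4: 2·4 + 1 = 9; 9−1 = 8
i=1: 8 = 2·4 (b=4); 4→5: 2·5 = 10; 10−1 = 9

10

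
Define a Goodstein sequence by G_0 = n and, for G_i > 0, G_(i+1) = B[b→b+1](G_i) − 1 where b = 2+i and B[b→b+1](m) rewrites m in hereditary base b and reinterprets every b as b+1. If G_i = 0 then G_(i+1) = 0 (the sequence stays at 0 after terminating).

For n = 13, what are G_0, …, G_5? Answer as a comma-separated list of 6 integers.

13, 108, 1279, 16092, 280711, 5765998

13 —HB2→ 2^(2 + 1) + 2^2 + 1 —bump→ 3^(3 + 1) + 3^3 + 1 = 109 —(−1)→ 108
108 —HB3→ 3^(3 + 1) + 3^3 —bump→ 4^(4 + 1) + 4^4 = 1280 —(−1)→ 1279
1279 —HB4→ 4^(4 + 1) + 3·4^3 + 3·4^2 + 3·4 + 3 —bump→ 5^(5 + 1) + 3·5^3 + 3·5^2 + 3·5 + 3 = 16093 —(−1)→ 16092
16092 —HB5→ 5^(5 + 1) + 3·5^3 + 3·5^2 + 3·5 + 2 —bump→ 6^(6 + 1) + 3·6^3 + 3·6^2 + 3·6 + 2 = 280712 —(−1)→ 280711
280711 —HB6→ 6^(6 + 1) + 3·6^3 + 3·6^2 + 3·6 + 1 —bump→ 7^(7 + 1) + 3·7^3 + 3·7^2 + 3·7 + 1 = 5765999 —(−1)→ 5765998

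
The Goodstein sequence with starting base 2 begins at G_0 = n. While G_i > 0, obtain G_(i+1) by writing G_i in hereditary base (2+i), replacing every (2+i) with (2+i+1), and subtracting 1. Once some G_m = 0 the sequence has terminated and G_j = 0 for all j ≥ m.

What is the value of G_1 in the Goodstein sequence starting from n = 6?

6 —HB2→ 2^2 + 2 —bump→ 3^3 + 3 = 30 —(−1)→ 29
29 —HB3→ 3^3 + 2 —bump→ 4^4 + 2 = 258 —(−1)→ 257

29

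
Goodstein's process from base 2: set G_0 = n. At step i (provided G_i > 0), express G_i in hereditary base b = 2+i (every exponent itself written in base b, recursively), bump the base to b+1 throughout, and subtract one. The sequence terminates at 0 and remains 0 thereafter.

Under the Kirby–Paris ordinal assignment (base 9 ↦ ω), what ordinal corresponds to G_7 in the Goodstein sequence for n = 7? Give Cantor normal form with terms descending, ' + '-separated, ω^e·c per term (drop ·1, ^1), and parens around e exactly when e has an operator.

ω^7·7 + ω^6·7 + ω^5·7 + ω^4·7 + ω^3·7 + ω^2·7 + ω·7 + 6

i=0: 7 = 2^2 + 2 + 1 (b=2); 2→3: 3^3 + 3 + 1 = 31; 31−1 = 30
i=1: 30 = 3^3 + 3 (b=3); 3→4: 4^4 + 4 = 260; 260−1 = 259
i=2: 259 = 4^4 + 3 (b=4); 4→5: 5^5 + 3 = 3128; 3128−1 = 3127
i=3: 3127 = 5^5 + 2 (b=5); 5→6: 6^6 + 2 = 46658; 46658−1 = 46657
i=4: 46657 = 6^6 + 1 (b=6); 6→7: 7^7 + 1 = 823544; 823544−1 = 823543
i=5: 823543 = 7^7 (b=7); 7→8: 8^8 = 16777216; 16777216−1 = 16777215
i=6: 16777215 = 7·8^7 + 7·8^6 + 7·8^5 + 7·8^4 + 7·8^3 + 7·8^2 + 7·8 + 7 (b=8); 8→9: 7·9^7 + 7·9^6 + 7·9^5 + 7·9^4 + 7·9^3 + 7·9^2 + 7·9 + 7 = 37665880; 37665880−1 = 37665879
i=7: 37665879 = 7·9^7 + 7·9^6 + 7·9^5 + 7·9^4 + 7·9^3 + 7·9^2 + 7·9 + 6 (b=9); 9→10: 7·10^7 + 7·10^6 + 7·10^5 + 7·10^4 + 7·10^3 + 7·10^2 + 7·10 + 6 = 77777776; 77777776−1 = 77777775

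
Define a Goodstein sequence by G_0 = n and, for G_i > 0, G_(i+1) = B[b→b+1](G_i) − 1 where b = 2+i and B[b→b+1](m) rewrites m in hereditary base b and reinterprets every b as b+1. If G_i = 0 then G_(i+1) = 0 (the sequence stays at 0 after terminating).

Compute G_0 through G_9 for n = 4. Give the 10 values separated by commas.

4, 26, 41, 60, 83, 109, 139, 173, 211, 253

i=0: 4 = 2^2 (b=2); 2→3: 3^3 = 27; 27−1 = 26
i=1: 26 = 2·3^2 + 2·3 + 2 (b=3); 3→4: 2·4^2 + 2·4 + 2 = 42; 42−1 = 41
i=2: 41 = 2·4^2 + 2·4 + 1 (b=4); 4→5: 2·5^2 + 2·5 + 1 = 61; 61−1 = 60
i=3: 60 = 2·5^2 + 2·5 (b=5); 5→6: 2·6^2 + 2·6 = 84; 84−1 = 83
i=4: 83 = 2·6^2 + 6 + 5 (b=6); 6→7: 2·7^2 + 7 + 5 = 110; 110−1 = 109
i=5: 109 = 2·7^2 + 7 + 4 (b=7); 7→8: 2·8^2 + 8 + 4 = 140; 140−1 = 139
i=6: 139 = 2·8^2 + 8 + 3 (b=8); 8→9: 2·9^2 + 9 + 3 = 174; 174−1 = 173
i=7: 173 = 2·9^2 + 9 + 2 (b=9); 9→10: 2·10^2 + 10 + 2 = 212; 212−1 = 211
i=8: 211 = 2·10^2 + 10 + 1 (b=10); 10→11: 2·11^2 + 11 + 1 = 254; 254−1 = 253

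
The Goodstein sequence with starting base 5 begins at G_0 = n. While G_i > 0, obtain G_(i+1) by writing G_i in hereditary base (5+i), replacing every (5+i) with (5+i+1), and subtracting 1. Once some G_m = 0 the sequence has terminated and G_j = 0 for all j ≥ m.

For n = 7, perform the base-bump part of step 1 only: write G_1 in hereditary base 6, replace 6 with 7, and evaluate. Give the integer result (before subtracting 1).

8

7 —HB5→ 5 + 2 —bump→ 6 + 2 = 8 —(−1)→ 7
7 —HB6→ 6 + 1 —bump→ 7 + 1 = 8 —(−1)→ 7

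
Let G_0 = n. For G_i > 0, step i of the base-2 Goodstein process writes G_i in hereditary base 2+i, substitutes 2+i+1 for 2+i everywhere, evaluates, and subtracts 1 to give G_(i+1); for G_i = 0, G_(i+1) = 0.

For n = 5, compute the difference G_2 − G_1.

step 0: 5 = 2^2 + 1; sub 3 for 2: 3^3 + 1; = 28; G_1 = 28−1 = 27
step 1: 27 = 3^3; sub 4 for 3: 4^4; = 256; G_2 = 256−1 = 255

228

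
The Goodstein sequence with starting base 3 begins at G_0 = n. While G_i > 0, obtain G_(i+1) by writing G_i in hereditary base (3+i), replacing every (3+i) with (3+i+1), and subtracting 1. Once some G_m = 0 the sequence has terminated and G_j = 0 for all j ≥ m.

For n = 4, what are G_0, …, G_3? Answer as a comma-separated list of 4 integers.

4, 4, 4, 3

i=0: 4 = 3 + 1 (b=3); 3→4: 4 + 1 = 5; 5−1 = 4
i=1: 4 = 4 (b=4); 4→5: 5 = 5; 5−1 = 4
i=2: 4 = 4 (b=5); 5→6: 4 = 4; 4−1 = 3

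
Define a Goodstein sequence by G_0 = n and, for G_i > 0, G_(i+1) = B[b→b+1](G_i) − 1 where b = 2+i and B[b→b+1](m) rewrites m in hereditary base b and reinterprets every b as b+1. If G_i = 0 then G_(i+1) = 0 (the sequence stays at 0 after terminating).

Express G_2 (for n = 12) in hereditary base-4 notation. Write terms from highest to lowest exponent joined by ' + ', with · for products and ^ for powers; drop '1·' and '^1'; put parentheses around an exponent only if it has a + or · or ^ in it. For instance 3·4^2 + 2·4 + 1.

G_0=12  [base 2] 2^(2 + 1) + 2^2  →[2↦3]→  3^(3 + 1) + 3^3 = 108  −1 ⇒ G_1=107
G_1=107  [base 3] 3^(3 + 1) + 2·3^2 + 2·3 + 2  →[3↦4]→  4^(4 + 1) + 2·4^2 + 2·4 + 2 = 1066  −1 ⇒ G_2=1065

4^(4 + 1) + 2·4^2 + 2·4 + 1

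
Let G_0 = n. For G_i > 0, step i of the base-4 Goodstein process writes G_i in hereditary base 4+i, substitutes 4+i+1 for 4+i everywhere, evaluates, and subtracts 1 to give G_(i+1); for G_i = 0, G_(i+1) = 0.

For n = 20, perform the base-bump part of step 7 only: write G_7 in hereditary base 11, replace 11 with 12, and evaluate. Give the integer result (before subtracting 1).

20 —HB4→ 4^2 + 4 —bump→ 5^2 + 5 = 30 —(−1)→ 29
29 —HB5→ 5^2 + 4 —bump→ 6^2 + 4 = 40 —(−1)→ 39
39 —HB6→ 6^2 + 3 —bump→ 7^2 + 3 = 52 —(−1)→ 51
51 —HB7→ 7^2 + 2 —bump→ 8^2 + 2 = 66 —(−1)→ 65
65 —HB8→ 8^2 + 1 —bump→ 9^2 + 1 = 82 —(−1)→ 81
81 —HB9→ 9^2 —bump→ 10^2 = 100 —(−1)→ 99
99 —HB10→ 9·10 + 9 —bump→ 9·11 + 9 = 108 —(−1)→ 107
107 —HB11→ 9·11 + 8 —bump→ 9·12 + 8 = 116 —(−1)→ 115

116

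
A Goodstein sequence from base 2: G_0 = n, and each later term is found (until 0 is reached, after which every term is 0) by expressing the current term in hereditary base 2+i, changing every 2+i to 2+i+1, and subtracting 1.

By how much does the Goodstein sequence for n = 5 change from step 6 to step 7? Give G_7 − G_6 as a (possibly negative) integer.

(0) 5|_2 = 2^2 + 1 ↦ 3^3 + 1|_3 = 28 ⇒ 27
(1) 27|_3 = 3^3 ↦ 4^4|_4 = 256 ⇒ 255
(2) 255|_4 = 3·4^3 + 3·4^2 + 3·4 + 3 ↦ 3·5^3 + 3·5^2 + 3·5 + 3|_5 = 468 ⇒ 467
(3) 467|_5 = 3·5^3 + 3·5^2 + 3·5 + 2 ↦ 3·6^3 + 3·6^2 + 3·6 + 2|_6 = 776 ⇒ 775
(4) 775|_6 = 3·6^3 + 3·6^2 + 3·6 + 1 ↦ 3·7^3 + 3·7^2 + 3·7 + 1|_7 = 1198 ⇒ 1197
(5) 1197|_7 = 3·7^3 + 3·7^2 + 3·7 ↦ 3·8^3 + 3·8^2 + 3·8|_8 = 1752 ⇒ 1751
(6) 1751|_8 = 3·8^3 + 3·8^2 + 2·8 + 7 ↦ 3·9^3 + 3·9^2 + 2·9 + 7|_9 = 2455 ⇒ 2454

703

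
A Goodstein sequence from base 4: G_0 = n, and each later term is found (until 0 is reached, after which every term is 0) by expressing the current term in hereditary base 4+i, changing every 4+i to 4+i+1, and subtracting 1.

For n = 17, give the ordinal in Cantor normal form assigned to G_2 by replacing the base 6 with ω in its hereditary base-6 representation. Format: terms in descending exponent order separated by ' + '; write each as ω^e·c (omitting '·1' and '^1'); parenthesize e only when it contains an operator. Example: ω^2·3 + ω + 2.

(0) 17|_4 = 4^2 + 1 ↦ 5^2 + 1|_5 = 26 ⇒ 25
(1) 25|_5 = 5^2 ↦ 6^2|_6 = 36 ⇒ 35
(2) 35|_6 = 5·6 + 5 ↦ 5·7 + 5|_7 = 40 ⇒ 39

ω·5 + 5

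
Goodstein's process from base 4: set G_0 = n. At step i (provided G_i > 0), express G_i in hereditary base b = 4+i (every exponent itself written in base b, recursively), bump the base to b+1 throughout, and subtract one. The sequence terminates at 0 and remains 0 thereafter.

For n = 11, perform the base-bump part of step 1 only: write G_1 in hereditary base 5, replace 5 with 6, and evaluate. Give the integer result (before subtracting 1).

14

(0) 11|_4 = 2·4 + 3 ↦ 2·5 + 3|_5 = 13 ⇒ 12
(1) 12|_5 = 2·5 + 2 ↦ 2·6 + 2|_6 = 14 ⇒ 13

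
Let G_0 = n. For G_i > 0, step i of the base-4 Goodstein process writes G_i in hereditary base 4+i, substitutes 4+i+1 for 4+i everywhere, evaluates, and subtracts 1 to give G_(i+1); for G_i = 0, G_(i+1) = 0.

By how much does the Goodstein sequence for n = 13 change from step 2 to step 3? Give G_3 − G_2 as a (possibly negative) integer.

(0) 13|_4 = 3·4 + 1 ↦ 3·5 + 1|_5 = 16 ⇒ 15
(1) 15|_5 = 3·5 ↦ 3·6|_6 = 18 ⇒ 17
(2) 17|_6 = 2·6 + 5 ↦ 2·7 + 5|_7 = 19 ⇒ 18

1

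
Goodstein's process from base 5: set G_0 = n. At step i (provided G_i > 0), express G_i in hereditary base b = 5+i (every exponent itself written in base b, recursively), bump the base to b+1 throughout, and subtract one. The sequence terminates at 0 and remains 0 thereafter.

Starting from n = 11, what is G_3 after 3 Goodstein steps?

13

i=0: 11 = 2·5 + 1 (b=5); 5→6: 2·6 + 1 = 13; 13−1 = 12
i=1: 12 = 2·6 (b=6); 6→7: 2·7 = 14; 14−1 = 13
i=2: 13 = 7 + 6 (b=7); 7→8: 8 + 6 = 14; 14−1 = 13
i=3: 13 = 8 + 5 (b=8); 8→9: 9 + 5 = 14; 14−1 = 13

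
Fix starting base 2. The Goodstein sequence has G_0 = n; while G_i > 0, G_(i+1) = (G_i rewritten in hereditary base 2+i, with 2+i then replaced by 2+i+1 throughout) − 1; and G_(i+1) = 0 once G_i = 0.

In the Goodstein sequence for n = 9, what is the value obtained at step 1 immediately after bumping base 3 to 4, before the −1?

1024

G_0=9  [base 2] 2^(2 + 1) + 1  →[2↦3]→  3^(3 + 1) + 1 = 82  −1 ⇒ G_1=81
G_1=81  [base 3] 3^(3 + 1)  →[3↦4]→  4^(4 + 1) = 1024  −1 ⇒ G_2=1023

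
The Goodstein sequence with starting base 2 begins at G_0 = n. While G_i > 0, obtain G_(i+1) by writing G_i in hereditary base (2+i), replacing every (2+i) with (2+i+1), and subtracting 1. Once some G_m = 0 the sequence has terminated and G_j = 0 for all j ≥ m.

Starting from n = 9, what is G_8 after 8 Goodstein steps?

i=0: 9 = 2^(2 + 1) + 1 (b=2); 2→3: 3^(3 + 1) + 1 = 82; 82−1 = 81
i=1: 81 = 3^(3 + 1) (b=3); 3→4: 4^(4 + 1) = 1024; 1024−1 = 1023
i=2: 1023 = 3·4^4 + 3·4^3 + 3·4^2 + 3·4 + 3 (b=4); 4→5: 3·5^5 + 3·5^3 + 3·5^2 + 3·5 + 3 = 9843; 9843−1 = 9842
i=3: 9842 = 3·5^5 + 3·5^3 + 3·5^2 + 3·5 + 2 (b=5); 5→6: 3·6^6 + 3·6^3 + 3·6^2 + 3·6 + 2 = 140744; 140744−1 = 140743
i=4: 140743 = 3·6^6 + 3·6^3 + 3·6^2 + 3·6 + 1 (b=6); 6→7: 3·7^7 + 3·7^3 + 3·7^2 + 3·7 + 1 = 2471827; 2471827−1 = 2471826
i=5: 2471826 = 3·7^7 + 3·7^3 + 3·7^2 + 3·7 (b=7); 7→8: 3·8^8 + 3·8^3 + 3·8^2 + 3·8 = 50333400; 50333400−1 = 50333399
i=6: 50333399 = 3·8^8 + 3·8^3 + 3·8^2 + 2·8 + 7 (b=8); 8→9: 3·9^9 + 3·9^3 + 3·9^2 + 2·9 + 7 = 1162263922; 1162263922−1 = 1162263921
i=7: 1162263921 = 3·9^9 + 3·9^3 + 3·9^2 + 2·9 + 6 (b=9); 9→10: 3·10^10 + 3·10^3 + 3·10^2 + 2·10 + 6 = 30000003326; 30000003326−1 = 30000003325

30000003325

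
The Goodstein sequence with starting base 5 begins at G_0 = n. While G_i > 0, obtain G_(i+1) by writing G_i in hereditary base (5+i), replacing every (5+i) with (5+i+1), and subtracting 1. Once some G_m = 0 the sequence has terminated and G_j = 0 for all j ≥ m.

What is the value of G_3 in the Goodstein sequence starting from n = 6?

5

6 —HB5→ 5 + 1 —bump→ 6 + 1 = 7 —(−1)→ 6
6 —HB6→ 6 —bump→ 7 = 7 —(−1)→ 6
6 —HB7→ 6 —bump→ 6 = 6 —(−1)→ 5
5 —HB8→ 5 —bump→ 5 = 5 —(−1)→ 4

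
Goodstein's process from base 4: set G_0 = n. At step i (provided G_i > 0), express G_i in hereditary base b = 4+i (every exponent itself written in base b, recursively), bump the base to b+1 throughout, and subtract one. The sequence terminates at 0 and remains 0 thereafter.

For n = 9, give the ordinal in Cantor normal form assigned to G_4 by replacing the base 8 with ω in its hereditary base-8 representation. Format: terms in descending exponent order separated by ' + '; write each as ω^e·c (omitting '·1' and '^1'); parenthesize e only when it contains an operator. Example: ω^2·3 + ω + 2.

i=0: 9 = 2·4 + 1 (b=4); 4→5: 2·5 + 1 = 11; 11−1 = 10
i=1: 10 = 2·5 (b=5); 5→6: 2·6 = 12; 12−1 = 11
i=2: 11 = 6 + 5 (b=6); 6→7: 7 + 5 = 12; 12−1 = 11
i=3: 11 = 7 + 4 (b=7); 7→8: 8 + 4 = 12; 12−1 = 11
i=4: 11 = 8 + 3 (b=8); 8→9: 9 + 3 = 12; 12−1 = 11

ω + 3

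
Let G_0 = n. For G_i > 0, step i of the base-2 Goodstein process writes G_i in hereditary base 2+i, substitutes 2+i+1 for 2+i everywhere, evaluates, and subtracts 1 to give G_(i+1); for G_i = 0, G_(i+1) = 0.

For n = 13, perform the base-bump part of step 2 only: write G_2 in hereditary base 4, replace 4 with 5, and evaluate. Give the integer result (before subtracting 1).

(0) 13|_2 = 2^(2 + 1) + 2^2 + 1 ↦ 3^(3 + 1) + 3^3 + 1|_3 = 109 ⇒ 108
(1) 108|_3 = 3^(3 + 1) + 3^3 ↦ 4^(4 + 1) + 4^4|_4 = 1280 ⇒ 1279
(2) 1279|_4 = 4^(4 + 1) + 3·4^3 + 3·4^2 + 3·4 + 3 ↦ 5^(5 + 1) + 3·5^3 + 3·5^2 + 3·5 + 3|_5 = 16093 ⇒ 16092

16093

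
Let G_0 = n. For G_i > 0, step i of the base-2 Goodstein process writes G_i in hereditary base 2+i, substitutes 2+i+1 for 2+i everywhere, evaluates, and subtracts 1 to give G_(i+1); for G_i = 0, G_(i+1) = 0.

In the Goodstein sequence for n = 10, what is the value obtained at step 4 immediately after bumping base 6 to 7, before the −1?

4215755

10 —HB2→ 2^(2 + 1) + 2 —bump→ 3^(3 + 1) + 3 = 84 —(−1)→ 83
83 —HB3→ 3^(3 + 1) + 2 —bump→ 4^(4 + 1) + 2 = 1026 —(−1)→ 1025
1025 —HB4→ 4^(4 + 1) + 1 —bump→ 5^(5 + 1) + 1 = 15626 —(−1)→ 15625
15625 —HB5→ 5^(5 + 1) —bump→ 6^(6 + 1) = 279936 —(−1)→ 279935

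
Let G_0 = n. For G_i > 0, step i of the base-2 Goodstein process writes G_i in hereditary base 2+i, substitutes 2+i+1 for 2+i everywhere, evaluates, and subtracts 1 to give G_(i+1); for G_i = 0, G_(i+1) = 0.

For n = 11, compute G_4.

279937

step 0: 11 = 2^(2 + 1) + 2 + 1; sub 3 for 2: 3^(3 + 1) + 3 + 1; = 85; G_1 = 85−1 = 84
step 1: 84 = 3^(3 + 1) + 3; sub 4 for 3: 4^(4 + 1) + 4; = 1028; G_2 = 1028−1 = 1027
step 2: 1027 = 4^(4 + 1) + 3; sub 5 for 4: 5^(5 + 1) + 3; = 15628; G_3 = 15628−1 = 15627
step 3: 15627 = 5^(5 + 1) + 2; sub 6 for 5: 6^(6 + 1) + 2; = 279938; G_4 = 279938−1 = 279937
step 4: 279937 = 6^(6 + 1) + 1; sub 7 for 6: 7^(7 + 1) + 1; = 5764802; G_5 = 5764802−1 = 5764801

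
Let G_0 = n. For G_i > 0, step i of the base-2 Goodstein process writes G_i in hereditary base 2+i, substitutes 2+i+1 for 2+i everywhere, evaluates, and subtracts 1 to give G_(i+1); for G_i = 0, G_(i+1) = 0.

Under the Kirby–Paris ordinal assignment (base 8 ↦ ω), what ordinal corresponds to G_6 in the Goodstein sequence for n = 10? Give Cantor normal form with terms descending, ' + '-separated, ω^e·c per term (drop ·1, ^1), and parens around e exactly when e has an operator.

G_0 = 10. HB_2(10) = 2^(2 + 1) + 2. Bump = 84. G_1 = 83.
G_1 = 83. HB_3(83) = 3^(3 + 1) + 2. Bump = 1026. G_2 = 1025.
G_2 = 1025. HB_4(1025) = 4^(4 + 1) + 1. Bump = 15626. G_3 = 15625.
G_3 = 15625. HB_5(15625) = 5^(5 + 1). Bump = 279936. G_4 = 279935.
G_4 = 279935. HB_6(279935) = 5·6^6 + 5·6^5 + 5·6^4 + 5·6^3 + 5·6^2 + 5·6 + 5. Bump = 4215755. G_5 = 4215754.
G_5 = 4215754. HB_7(4215754) = 5·7^7 + 5·7^5 + 5·7^4 + 5·7^3 + 5·7^2 + 5·7 + 4. Bump = 84073324. G_6 = 84073323.
G_6 = 84073323. HB_8(84073323) = 5·8^8 + 5·8^5 + 5·8^4 + 5·8^3 + 5·8^2 + 5·8 + 3. Bump = 1937434593. G_7 = 1937434592.

ω^ω·5 + ω^5·5 + ω^4·5 + ω^3·5 + ω^2·5 + ω·5 + 3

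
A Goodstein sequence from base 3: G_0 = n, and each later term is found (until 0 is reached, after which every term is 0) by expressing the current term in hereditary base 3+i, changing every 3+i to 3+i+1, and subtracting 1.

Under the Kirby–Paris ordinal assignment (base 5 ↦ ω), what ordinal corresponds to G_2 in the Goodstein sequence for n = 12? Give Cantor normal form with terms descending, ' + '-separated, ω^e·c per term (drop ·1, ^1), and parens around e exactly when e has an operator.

G_0 = 12. HB_3(12) = 3^2 + 3. Bump = 20. G_1 = 19.
G_1 = 19. HB_4(19) = 4^2 + 3. Bump = 28. G_2 = 27.
G_2 = 27. HB_5(27) = 5^2 + 2. Bump = 38. G_3 = 37.

ω^2 + 2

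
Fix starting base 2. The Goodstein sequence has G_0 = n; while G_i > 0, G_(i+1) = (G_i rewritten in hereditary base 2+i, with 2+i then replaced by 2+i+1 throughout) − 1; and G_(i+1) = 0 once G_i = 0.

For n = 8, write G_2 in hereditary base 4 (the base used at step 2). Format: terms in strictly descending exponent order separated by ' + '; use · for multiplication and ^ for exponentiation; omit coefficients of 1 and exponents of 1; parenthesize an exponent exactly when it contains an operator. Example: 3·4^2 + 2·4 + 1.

G_0=8  [base 2] 2^(2 + 1)  →[2↦3]→  3^(3 + 1) = 81  −1 ⇒ G_1=80
G_1=80  [base 3] 2·3^3 + 2·3^2 + 2·3 + 2  →[3↦4]→  2·4^4 + 2·4^2 + 2·4 + 2 = 554  −1 ⇒ G_2=553
G_2=553  [base 4] 2·4^4 + 2·4^2 + 2·4 + 1  →[4↦5]→  2·5^5 + 2·5^2 + 2·5 + 1 = 6311  −1 ⇒ G_3=6310

2·4^4 + 2·4^2 + 2·4 + 1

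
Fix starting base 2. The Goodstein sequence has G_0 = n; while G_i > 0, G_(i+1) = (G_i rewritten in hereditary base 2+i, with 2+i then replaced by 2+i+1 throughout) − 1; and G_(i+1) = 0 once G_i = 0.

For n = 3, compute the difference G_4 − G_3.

-1

G_0 = 3. HB_2(3) = 2 + 1. Bump = 4. G_1 = 3.
G_1 = 3. HB_3(3) = 3. Bump = 4. G_2 = 3.
G_2 = 3. HB_4(3) = 3. Bump = 3. G_3 = 2.
G_3 = 2. HB_5(2) = 2. Bump = 2. G_4 = 1.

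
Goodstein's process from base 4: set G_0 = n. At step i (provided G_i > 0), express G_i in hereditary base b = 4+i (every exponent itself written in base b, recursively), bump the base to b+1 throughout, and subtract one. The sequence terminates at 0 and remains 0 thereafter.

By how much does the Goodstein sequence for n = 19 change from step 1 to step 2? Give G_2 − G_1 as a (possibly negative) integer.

(0) 19|_4 = 4^2 + 3 ↦ 5^2 + 3|_5 = 28 ⇒ 27
(1) 27|_5 = 5^2 + 2 ↦ 6^2 + 2|_6 = 38 ⇒ 37

10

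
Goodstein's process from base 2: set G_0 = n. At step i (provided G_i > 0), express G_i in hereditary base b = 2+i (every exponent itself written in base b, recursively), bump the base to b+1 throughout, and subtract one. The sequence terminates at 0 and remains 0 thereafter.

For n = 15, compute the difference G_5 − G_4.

6261751

[0] 15 ≡ 2^(2 + 1) + 2^2 + 2 + 1 (base 2). Lift 3: 112. −1: 111.
[1] 111 ≡ 3^(3 + 1) + 3^3 + 3 (base 3). Lift 4: 1284. −1: 1283.
[2] 1283 ≡ 4^(4 + 1) + 4^4 + 3 (base 4). Lift 5: 18753. −1: 18752.
[3] 18752 ≡ 5^(5 + 1) + 5^5 + 2 (base 5). Lift 6: 326594. −1: 326593.
[4] 326593 ≡ 6^(6 + 1) + 6^6 + 1 (base 6). Lift 7: 6588345. −1: 6588344.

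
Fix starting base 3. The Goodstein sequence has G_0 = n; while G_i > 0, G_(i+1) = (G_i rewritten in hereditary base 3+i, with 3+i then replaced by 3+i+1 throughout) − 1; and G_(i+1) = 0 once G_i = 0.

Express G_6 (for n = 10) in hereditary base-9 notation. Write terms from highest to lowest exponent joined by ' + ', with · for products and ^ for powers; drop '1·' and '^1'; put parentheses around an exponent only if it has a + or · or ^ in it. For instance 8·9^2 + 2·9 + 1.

4·9

G_0 = 10. HB_3(10) = 3^2 + 1. Bump = 17. G_1 = 16.
G_1 = 16. HB_4(16) = 4^2. Bump = 25. G_2 = 24.
G_2 = 24. HB_5(24) = 4·5 + 4. Bump = 28. G_3 = 27.
G_3 = 27. HB_6(27) = 4·6 + 3. Bump = 31. G_4 = 30.
G_4 = 30. HB_7(30) = 4·7 + 2. Bump = 34. G_5 = 33.
G_5 = 33. HB_8(33) = 4·8 + 1. Bump = 37. G_6 = 36.
G_6 = 36. HB_9(36) = 4·9. Bump = 40. G_7 = 39.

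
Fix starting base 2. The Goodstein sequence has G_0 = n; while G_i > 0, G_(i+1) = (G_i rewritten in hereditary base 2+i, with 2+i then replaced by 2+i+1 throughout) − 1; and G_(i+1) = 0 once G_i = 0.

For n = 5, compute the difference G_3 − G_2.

(0) 5|_2 = 2^2 + 1 ↦ 3^3 + 1|_3 = 28 ⇒ 27
(1) 27|_3 = 3^3 ↦ 4^4|_4 = 256 ⇒ 255
(2) 255|_4 = 3·4^3 + 3·4^2 + 3·4 + 3 ↦ 3·5^3 + 3·5^2 + 3·5 + 3|_5 = 468 ⇒ 467

212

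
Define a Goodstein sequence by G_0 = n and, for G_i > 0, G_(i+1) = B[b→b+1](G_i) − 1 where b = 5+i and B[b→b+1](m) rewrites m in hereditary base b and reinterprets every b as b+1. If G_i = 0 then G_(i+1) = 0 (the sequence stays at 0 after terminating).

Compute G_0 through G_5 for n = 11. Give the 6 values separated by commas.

11, 12, 13, 13, 13, 13

11 —HB5→ 2·5 + 1 —bump→ 2·6 + 1 = 13 —(−1)→ 12
12 —HB6→ 2·6 —bump→ 2·7 = 14 —(−1)→ 13
13 —HB7→ 7 + 6 —bump→ 8 + 6 = 14 —(−1)→ 13
13 —HB8→ 8 + 5 —bump→ 9 + 5 = 14 —(−1)→ 13
13 —HB9→ 9 + 4 —bump→ 10 + 4 = 14 —(−1)→ 13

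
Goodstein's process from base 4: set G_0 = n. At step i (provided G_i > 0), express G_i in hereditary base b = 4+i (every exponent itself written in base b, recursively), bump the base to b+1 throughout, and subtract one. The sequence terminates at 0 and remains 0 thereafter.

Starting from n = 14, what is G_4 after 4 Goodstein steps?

base 4: 14 = 3·4 + 2; at 5: 3·5 + 2 = 17; next = 16
base 5: 16 = 3·5 + 1; at 6: 3·6 + 1 = 19; next = 18
base 6: 18 = 3·6; at 7: 3·7 = 21; next = 20
base 7: 20 = 2·7 + 6; at 8: 2·8 + 6 = 22; next = 21

21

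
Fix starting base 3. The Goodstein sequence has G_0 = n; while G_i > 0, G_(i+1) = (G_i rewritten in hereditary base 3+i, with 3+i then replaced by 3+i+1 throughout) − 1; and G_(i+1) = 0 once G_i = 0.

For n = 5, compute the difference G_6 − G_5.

-1

[0] 5 ≡ 3 + 2 (base 3). Lift 4: 6. −1: 5.
[1] 5 ≡ 4 + 1 (base 4). Lift 5: 6. −1: 5.
[2] 5 ≡ 5 (base 5). Lift 6: 6. −1: 5.
[3] 5 ≡ 5 (base 6). Lift 7: 5. −1: 4.
[4] 4 ≡ 4 (base 7). Lift 8: 4. −1: 3.
[5] 3 ≡ 3 (base 8). Lift 9: 3. −1: 2.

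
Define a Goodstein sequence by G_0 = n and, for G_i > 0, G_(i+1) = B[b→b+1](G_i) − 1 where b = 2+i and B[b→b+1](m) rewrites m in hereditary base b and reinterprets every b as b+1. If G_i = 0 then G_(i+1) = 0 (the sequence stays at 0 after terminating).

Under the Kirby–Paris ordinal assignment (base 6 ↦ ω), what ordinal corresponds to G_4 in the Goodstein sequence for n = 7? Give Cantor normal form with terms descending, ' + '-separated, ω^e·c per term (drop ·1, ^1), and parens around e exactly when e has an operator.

ω^ω + 1

7 —HB2→ 2^2 + 2 + 1 —bump→ 3^3 + 3 + 1 = 31 —(−1)→ 30
30 —HB3→ 3^3 + 3 —bump→ 4^4 + 4 = 260 —(−1)→ 259
259 —HB4→ 4^4 + 3 —bump→ 5^5 + 3 = 3128 —(−1)→ 3127
3127 —HB5→ 5^5 + 2 —bump→ 6^6 + 2 = 46658 —(−1)→ 46657
46657 —HB6→ 6^6 + 1 —bump→ 7^7 + 1 = 823544 —(−1)→ 823543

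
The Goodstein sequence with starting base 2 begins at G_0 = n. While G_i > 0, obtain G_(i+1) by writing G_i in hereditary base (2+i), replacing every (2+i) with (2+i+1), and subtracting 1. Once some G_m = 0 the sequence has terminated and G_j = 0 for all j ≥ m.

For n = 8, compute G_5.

1647195

G_0 = 8. HB_2(8) = 2^(2 + 1). Bump = 81. G_1 = 80.
G_1 = 80. HB_3(80) = 2·3^3 + 2·3^2 + 2·3 + 2. Bump = 554. G_2 = 553.
G_2 = 553. HB_4(553) = 2·4^4 + 2·4^2 + 2·4 + 1. Bump = 6311. G_3 = 6310.
G_3 = 6310. HB_5(6310) = 2·5^5 + 2·5^2 + 2·5. Bump = 93396. G_4 = 93395.
G_4 = 93395. HB_6(93395) = 2·6^6 + 2·6^2 + 6 + 5. Bump = 1647196. G_5 = 1647195.
G_5 = 1647195. HB_7(1647195) = 2·7^7 + 2·7^2 + 7 + 4. Bump = 33554572. G_6 = 33554571.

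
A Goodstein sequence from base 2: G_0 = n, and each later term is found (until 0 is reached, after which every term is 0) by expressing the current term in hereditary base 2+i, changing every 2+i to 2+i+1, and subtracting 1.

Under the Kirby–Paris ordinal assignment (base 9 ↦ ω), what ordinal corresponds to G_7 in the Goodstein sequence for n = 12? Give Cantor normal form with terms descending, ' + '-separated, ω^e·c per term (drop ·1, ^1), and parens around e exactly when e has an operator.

G_0=12  [base 2] 2^(2 + 1) + 2^2  →[2↦3]→  3^(3 + 1) + 3^3 = 108  −1 ⇒ G_1=107
G_1=107  [base 3] 3^(3 + 1) + 2·3^2 + 2·3 + 2  →[3↦4]→  4^(4 + 1) + 2·4^2 + 2·4 + 2 = 1066  −1 ⇒ G_2=1065
G_2=1065  [base 4] 4^(4 + 1) + 2·4^2 + 2·4 + 1  →[4↦5]→  5^(5 + 1) + 2·5^2 + 2·5 + 1 = 15686  −1 ⇒ G_3=15685
G_3=15685  [base 5] 5^(5 + 1) + 2·5^2 + 2·5  →[5↦6]→  6^(6 + 1) + 2·6^2 + 2·6 = 280020  −1 ⇒ G_4=280019
G_4=280019  [base 6] 6^(6 + 1) + 2·6^2 + 6 + 5  →[6↦7]→  7^(7 + 1) + 2·7^2 + 7 + 5 = 5764911  −1 ⇒ G_5=5764910
G_5=5764910  [base 7] 7^(7 + 1) + 2·7^2 + 7 + 4  →[7↦8]→  8^(8 + 1) + 2·8^2 + 8 + 4 = 134217868  −1 ⇒ G_6=134217867
G_6=134217867  [base 8] 8^(8 + 1) + 2·8^2 + 8 + 3  →[8↦9]→  9^(9 + 1) + 2·9^2 + 9 + 3 = 3486784575  −1 ⇒ G_7=3486784574
G_7=3486784574  [base 9] 9^(9 + 1) + 2·9^2 + 9 + 2  →[9↦10]→  10^(10 + 1) + 2·10^2 + 10 + 2 = 100000000212  −1 ⇒ G_8=100000000211

ω^(ω + 1) + ω^2·2 + ω + 2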